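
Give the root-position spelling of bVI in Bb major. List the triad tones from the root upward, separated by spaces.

Gb Bb Db

Scale degree 6 in Bb major is G. bVI uses the lowered form, Gb, taken from Bb minor. Stacking thirds in Bb minor on Gb gives Gb–Bb–Db.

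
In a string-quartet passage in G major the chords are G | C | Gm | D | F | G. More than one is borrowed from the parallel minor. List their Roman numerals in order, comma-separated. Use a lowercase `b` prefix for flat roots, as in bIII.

i, bVII

In G major the diatonic chords are G, Am, Bm, C, D, Em, F#dim. Of the given chords, G, C and D are diatonic. Gm (G–Bb–D) doesn't fit — on degree 1 G major would have G (I). Gm is the degree-1 chord of G minor, so it is the borrowed i. But F (F–A–C) is foreign: the diatonic vii° on degree 7 is F#dim, whereas F comes from G minor. It is labeled bVII.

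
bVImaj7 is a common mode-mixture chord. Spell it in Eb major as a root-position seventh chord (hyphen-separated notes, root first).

bVImaj7 is built on the lowered scale degree 6. In Eb major degree 6 is C; lowered it becomes Cb. In Eb minor the chord on Cb is Cb–Eb–Gb–Bb.

Cb-Eb-Gb-Bb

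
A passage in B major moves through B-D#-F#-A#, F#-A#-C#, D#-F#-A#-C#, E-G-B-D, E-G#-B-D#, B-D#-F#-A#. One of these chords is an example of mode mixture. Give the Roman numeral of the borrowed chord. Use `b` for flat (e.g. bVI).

iv7

In B major the diatonic chords are B, C#m, D#m, E, F#, G#m, A#dim. Of the given chords, B–D#–F#–A# = Bmaj7, F#–A#–C# = F#, D#–F#–A#–C# = D#m7 and E–G#–B–D# = Emaj7 are diatonic. E–G–B–D doesn't fit — on degree 4 B major would have E (IV). Em7 is the degree-4 chord of B minor, so it is the borrowed iv7.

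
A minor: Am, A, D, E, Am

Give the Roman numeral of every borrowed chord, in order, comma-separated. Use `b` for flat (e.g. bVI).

The diatonic triads in A minor (with V from harmonic minor) are Am, Bdim, C, Dm, E, F, G. Of the given chords, Am and E are diatonic. A (A–C#–E) is not: scale degree 1 in A minor carries Am (i). In A major the chord on that degree is A, so here it functions as I, borrowed from the parallel major. D (D–F#–A) doesn't fit — on degree 4 A minor would have Dm (iv). D is the degree-4 chord of A major, so it is the borrowed IV.

I, IV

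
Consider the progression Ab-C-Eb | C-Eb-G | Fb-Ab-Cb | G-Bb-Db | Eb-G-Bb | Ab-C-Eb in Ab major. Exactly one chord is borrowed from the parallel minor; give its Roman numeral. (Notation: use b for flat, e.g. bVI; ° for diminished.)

bVI

Ab major has the diatonic set Ab, Bbm, Cm, Db, Eb, Fm, Gdim. Ab–C–Eb = Ab, C–Eb–G = Cm, G–Bb–Db = Gdim and Eb–G–Bb = Eb all belong to that set. But Fb–Ab–Cb is foreign: the diatonic vi on degree 6 is Fm, whereas Fb comes from Ab minor. It is labeled bVI.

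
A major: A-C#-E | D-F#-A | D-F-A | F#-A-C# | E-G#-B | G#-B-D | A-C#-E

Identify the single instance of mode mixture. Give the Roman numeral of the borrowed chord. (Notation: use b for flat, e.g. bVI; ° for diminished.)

The diatonic triads in A major are A, Bm, C#m, D, E, F#m, G#dim. A–C#–E = A, D–F#–A = D, F#–A–C# = F#m, E–G#–B = E and G#–B–D = G#dim all belong to that set. D–F–A is not: scale degree 4 in A major carries D (IV). In A minor the chord on that degree is Dm, so here it functions as iv, borrowed from the parallel minor.

iv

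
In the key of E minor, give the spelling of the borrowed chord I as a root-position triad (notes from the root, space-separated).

E G# B

The root, E, is scale degree 1 — the same note in E minor and E major; only the chord quality changes. Building the major chord from the parallel major on E: E–G#–B.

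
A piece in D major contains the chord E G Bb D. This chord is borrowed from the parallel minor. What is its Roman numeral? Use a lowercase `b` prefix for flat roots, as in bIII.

iiø7

The root E is the diatonic 2nd degree of D major; the borrowing shows in the chord quality. E–G–Bb–D is a half-diminished-seventh chord — the form found in D minor, not the diatonic ii (Em). Borrowed into D major it is written iiø7.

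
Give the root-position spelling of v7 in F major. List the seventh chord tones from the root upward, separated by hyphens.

v7 is built on scale degree 5, which is C in both F major and its parallel. Building the minor-seventh chord from the parallel minor on C: C–Eb–G–Bb.

C-Eb-G-Bb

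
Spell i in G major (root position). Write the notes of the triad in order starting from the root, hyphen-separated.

i is built on scale degree 1, which is G in both G major and its parallel. In G minor the chord on G is G–Bb–D.

G-Bb-D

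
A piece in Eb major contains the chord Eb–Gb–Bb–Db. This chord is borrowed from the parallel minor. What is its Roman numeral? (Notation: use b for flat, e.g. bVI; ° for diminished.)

i7

The root Eb is the diatonic 1st degree of Eb major; the borrowing shows in the chord quality. The diatonic chord on degree 1 would be Eb (I), but Eb–Gb–Bb–Db is the minor-seventh chord from Eb minor. As a borrowed chord it is labeled i7.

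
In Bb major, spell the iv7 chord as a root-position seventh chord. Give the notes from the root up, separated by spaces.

Eb Gb Bb Db

The root, Eb, is scale degree 4 — the same note in Bb major and Bb minor; only the chord quality changes. In Bb minor the chord on Eb is Eb–Gb–Bb–Db.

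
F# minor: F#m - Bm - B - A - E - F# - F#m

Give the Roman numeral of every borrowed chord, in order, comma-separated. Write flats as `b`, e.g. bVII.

F# minor has the diatonic set F#m, G#dim, A, Bm, C#, D, E (with V from harmonic minor). F#m, Bm, A and E all belong to that set. But B (B–D#–F#) is foreign: the diatonic iv on degree 4 is Bm, whereas B comes from F# major. It is labeled IV. F# (F#–A#–C#) is not: scale degree 1 in F# minor carries F#m (i). In F# major the chord on that degree is F#, so here it functions as I, borrowed from the parallel major.

IV, I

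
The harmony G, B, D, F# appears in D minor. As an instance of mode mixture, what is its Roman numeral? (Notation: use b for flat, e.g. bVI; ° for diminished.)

The root G is the diatonic 4th degree of D minor; the borrowing shows in the chord quality. Diatonically D minor has Gm (iv) on that degree; G–B–D–F# is instead the major-seventh chord native to D major, so it takes the label IVmaj7.

IVmaj7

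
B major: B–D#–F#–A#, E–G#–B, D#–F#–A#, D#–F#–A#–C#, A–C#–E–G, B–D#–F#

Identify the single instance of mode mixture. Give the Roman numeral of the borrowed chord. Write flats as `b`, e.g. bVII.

The diatonic triads in B major are B, C#m, D#m, E, F#, G#m, A#dim. B–D#–F#–A# = Bmaj7, E–G#–B = E, D#–F#–A# = D#m, D#–F#–A#–C# = D#m7 and B–D#–F# = B are all diatonic. But A–C#–E–G is foreign: the diatonic vii° on degree 7 is A#dim, whereas A7 comes from B minor. It is labeled bVII7.

bVII7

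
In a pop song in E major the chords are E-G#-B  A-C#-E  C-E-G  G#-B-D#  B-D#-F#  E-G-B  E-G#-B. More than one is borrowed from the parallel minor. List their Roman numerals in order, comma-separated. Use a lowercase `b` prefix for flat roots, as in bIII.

In E major the diatonic chords are E, F#m, G#m, A, B, C#m, D#dim. E–G#–B = E, A–C#–E = A, G#–B–D# = G#m and B–D#–F# = B are all diatonic. C–E–G is not: scale degree 6 in E major carries C#m (vi). In E minor the chord on that degree is C, so here it functions as bVI, borrowed from the parallel minor. E–G–B is not: scale degree 1 in E major carries E (I). In E minor the chord on that degree is Em, so here it functions as i, borrowed from the parallel minor.

bVI, i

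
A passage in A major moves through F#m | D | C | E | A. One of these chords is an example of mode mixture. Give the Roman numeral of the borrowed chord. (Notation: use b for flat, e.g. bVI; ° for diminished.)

bIII

The diatonic triads in A major are A, Bm, C#m, D, E, F#m, G#dim. F#m, D, E and A are all diatonic. C (C–E–G) is not: scale degree 3 in A major carries C#m (iii). In A minor the chord on that degree is C, so here it functions as bIII, borrowed from the parallel minor.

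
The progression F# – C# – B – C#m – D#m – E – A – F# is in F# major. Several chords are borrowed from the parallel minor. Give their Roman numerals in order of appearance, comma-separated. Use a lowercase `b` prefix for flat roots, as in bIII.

v, bVII, bIII

The diatonic triads in F# major are F#, G#m, A#m, B, C#, D#m, E#dim. Of the given chords, F#, C#, B and D#m are diatonic. C#m (C#–E–G#) doesn't fit — on degree 5 F# major would have C# (V). C#m is the degree-5 chord of F# minor, so it is the borrowed v. E (E–G#–B) doesn't fit — on degree 7 F# major would have E#dim (vii°). E is the degree-7 chord of F# minor, so it is the borrowed bVII. A (A–C#–E) doesn't fit — on degree 3 F# major would have A#m (iii). A is the degree-3 chord of F# minor, so it is the borrowed bIII.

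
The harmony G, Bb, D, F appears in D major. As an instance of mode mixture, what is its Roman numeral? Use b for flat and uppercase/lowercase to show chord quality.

The root G is the diatonic 4th degree of D major; the borrowing shows in the chord quality. The diatonic chord on degree 4 would be G (IV), but G–Bb–D–F is the minor-seventh chord from D minor. As a borrowed chord it is labeled iv7.

iv7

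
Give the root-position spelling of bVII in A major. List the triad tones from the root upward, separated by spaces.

G B D

Scale degree 7 in A major is G#. bVII uses the lowered form, G, taken from A minor. In A minor the chord on G is G–B–D.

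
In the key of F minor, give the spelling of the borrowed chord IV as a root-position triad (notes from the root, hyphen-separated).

The root, Bb, is scale degree 4 — the same note in F minor and F major; only the chord quality changes. Stacking thirds in F major on Bb gives Bb–D–F.

Bb-D-F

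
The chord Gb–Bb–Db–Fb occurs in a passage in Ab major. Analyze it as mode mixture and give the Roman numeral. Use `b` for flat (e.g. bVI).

bVII7

Gb is the lowered form of scale degree 7 in Ab major (the diatonic degree 7 is G). Diatonically Ab major has Gdim (vii°) on that degree; Gb–Bb–Db–Fb is instead the dominant-seventh chord native to Ab minor, so it takes the label bVII7.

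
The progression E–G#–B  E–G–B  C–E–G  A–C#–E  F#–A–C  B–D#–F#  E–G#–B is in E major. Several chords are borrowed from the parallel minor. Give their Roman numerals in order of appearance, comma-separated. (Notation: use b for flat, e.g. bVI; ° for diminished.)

The diatonic triads in E major are E, F#m, G#m, A, B, C#m, D#dim. E–G#–B = E, A–C#–E = A and B–D#–F# = B all belong to that set. E–G–B is not: scale degree 1 in E major carries E (I). In E minor the chord on that degree is Em, so here it functions as i, borrowed from the parallel minor. But C–E–G is foreign: the diatonic vi on degree 6 is C#m, whereas C comes from E minor. It is labeled bVI. F#–A–C is not: scale degree 2 in E major carries F#m (ii). In E minor the chord on that degree is F#dim, so here it functions as ii°, borrowed from the parallel minor.

i, bVI, ii°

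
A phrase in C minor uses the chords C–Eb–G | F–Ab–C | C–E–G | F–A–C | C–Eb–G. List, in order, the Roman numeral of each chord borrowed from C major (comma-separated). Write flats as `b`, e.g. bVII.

The diatonic triads in C minor (with V from harmonic minor) are Cm, Ddim, Eb, Fm, G, Ab, Bb. Of the given chords, C–Eb–G = Cm and F–Ab–C = Fm are diatonic. But C–E–G is foreign: the diatonic i on degree 1 is Cm, whereas C comes from C major. It is labeled I. F–A–C is not: scale degree 4 in C minor carries Fm (iv). In C major the chord on that degree is F, so here it functions as IV, borrowed from the parallel major.

I, IV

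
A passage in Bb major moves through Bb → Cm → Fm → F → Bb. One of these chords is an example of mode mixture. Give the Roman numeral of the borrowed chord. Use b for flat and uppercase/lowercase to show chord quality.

v

In Bb major the diatonic chords are Bb, Cm, Dm, Eb, F, Gm, Adim. Of the given chords, Bb, Cm and F are diatonic. Fm (F–Ab–C) doesn't fit — on degree 5 Bb major would have F (V). Fm is the degree-5 chord of Bb minor, so it is the borrowed v.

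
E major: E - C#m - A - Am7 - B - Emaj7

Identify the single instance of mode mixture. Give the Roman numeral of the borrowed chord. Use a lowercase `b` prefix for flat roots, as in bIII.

iv7

In E major the diatonic chords are E, F#m, G#m, A, B, C#m, D#dim. E, C#m, A, B and Emaj7 are all diatonic. Am7 (A–C–E–G) is not: scale degree 4 in E major carries A (IV). In E minor the chord on that degree is Am7, so here it functions as iv7, borrowed from the parallel minor.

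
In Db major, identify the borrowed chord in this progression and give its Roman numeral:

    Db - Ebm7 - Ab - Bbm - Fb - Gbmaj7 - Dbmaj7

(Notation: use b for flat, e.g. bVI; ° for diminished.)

In Db major the diatonic chords are Db, Ebm, Fm, Gb, Ab, Bbm, Cdim. Db, Ebm7, Ab, Bbm, Gbmaj7 and Dbmaj7 all belong to that set. Fb (Fb–Ab–Cb) doesn't fit — on degree 3 Db major would have Fm (iii). Fb is the degree-3 chord of Db minor, so it is the borrowed bIII.

bIII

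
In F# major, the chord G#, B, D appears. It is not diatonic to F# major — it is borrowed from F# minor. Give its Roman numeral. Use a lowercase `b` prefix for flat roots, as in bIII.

The root G# is the diatonic 2nd degree of F# major; the borrowing shows in the chord quality. The diatonic chord on degree 2 would be G#m (ii), but G#–B–D is the diminished chord from F# minor. As a borrowed chord it is labeled ii°.

ii°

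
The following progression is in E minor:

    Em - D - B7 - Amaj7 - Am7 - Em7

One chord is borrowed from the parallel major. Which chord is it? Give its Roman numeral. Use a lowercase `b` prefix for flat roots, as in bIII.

The diatonic triads in E minor (with V from harmonic minor) are Em, F#dim, G, Am, B, C, D. Em, D, B7, Am7 and Em7 are all diatonic. Amaj7 (A–C#–E–G#) doesn't fit — on degree 4 E minor would have Am (iv). Amaj7 is the degree-4 chord of E major, so it is the borrowed IVmaj7.

IVmaj7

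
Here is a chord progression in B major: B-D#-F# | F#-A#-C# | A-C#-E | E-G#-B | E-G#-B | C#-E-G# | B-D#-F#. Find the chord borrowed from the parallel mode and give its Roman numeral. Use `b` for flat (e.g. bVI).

B major has the diatonic set B, C#m, D#m, E, F#, G#m, A#dim. B–D#–F# = B, F#–A#–C# = F#, E–G#–B = E and C#–E–G# = C#m all belong to that set. A–C#–E is not: scale degree 7 in B major carries A#dim (vii°). In B minor the chord on that degree is A, so here it functions as bVII, borrowed from the parallel minor.

bVII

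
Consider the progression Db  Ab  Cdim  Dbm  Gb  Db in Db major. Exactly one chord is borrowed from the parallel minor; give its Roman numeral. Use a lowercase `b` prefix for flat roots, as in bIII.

i

Db major has the diatonic set Db, Ebm, Fm, Gb, Ab, Bbm, Cdim. Of the given chords, Db, Ab, Cdim and Gb are diatonic. Dbm (Db–Fb–Ab) doesn't fit — on degree 1 Db major would have Db (I). Dbm is the degree-1 chord of Db minor, so it is the borrowed i.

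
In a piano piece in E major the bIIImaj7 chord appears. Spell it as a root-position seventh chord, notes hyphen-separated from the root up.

G-B-D-F#

bIIImaj7 is built on the lowered scale degree 3. In E major degree 3 is G#; lowered it becomes G. Stacking thirds in E minor on G gives G–B–D–F#.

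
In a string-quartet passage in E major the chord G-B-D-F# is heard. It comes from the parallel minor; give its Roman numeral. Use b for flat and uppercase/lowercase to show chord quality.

In E major scale degree 3 is G#; G is its lowered form, from E minor. The diatonic chord on degree 3 would be G#m (iii), but G–B–D–F# is the major-seventh chord from E minor. As a borrowed chord it is labeled bIIImaj7.

bIIImaj7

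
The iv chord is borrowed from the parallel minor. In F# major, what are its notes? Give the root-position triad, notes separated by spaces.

The root, B, is scale degree 4 — the same note in F# major and F# minor; only the chord quality changes. In F# minor the chord on B is B–D–F#.

B D F#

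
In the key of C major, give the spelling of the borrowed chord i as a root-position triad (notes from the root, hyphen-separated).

The root, C, is scale degree 1 — the same note in C major and C minor; only the chord quality changes. Stacking thirds in C minor on C gives C–Eb–G.

C-Eb-G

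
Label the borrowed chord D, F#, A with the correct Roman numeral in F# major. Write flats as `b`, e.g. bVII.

bVI

In F# major scale degree 6 is D#; D is its lowered form, from F# minor. D–F#–A is a major chord — the form found in F# minor, not the diatonic vi (D#m). Borrowed into F# major it is written bVI.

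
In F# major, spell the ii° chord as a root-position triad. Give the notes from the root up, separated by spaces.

ii° is built on scale degree 2, which is G# in both F# major and its parallel. Stacking thirds in F# minor on G# gives G#–B–D.

G# B D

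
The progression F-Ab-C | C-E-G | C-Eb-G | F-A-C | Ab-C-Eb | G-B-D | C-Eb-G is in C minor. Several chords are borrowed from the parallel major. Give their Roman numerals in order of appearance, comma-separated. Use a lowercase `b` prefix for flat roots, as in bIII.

I, IV

C minor has the diatonic set Cm, Ddim, Eb, Fm, G, Ab, Bb (with V from harmonic minor). F–Ab–C = Fm, C–Eb–G = Cm, Ab–C–Eb = Ab and G–B–D = G are all diatonic. C–E–G is not: scale degree 1 in C minor carries Cm (i). In C major the chord on that degree is C, so here it functions as I, borrowed from the parallel major. But F–A–C is foreign: the diatonic iv on degree 4 is Fm, whereas F comes from C major. It is labeled IV.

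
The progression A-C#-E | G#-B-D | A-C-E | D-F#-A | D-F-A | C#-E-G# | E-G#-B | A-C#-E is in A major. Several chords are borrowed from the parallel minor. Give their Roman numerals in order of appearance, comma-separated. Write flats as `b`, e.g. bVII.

The diatonic triads in A major are A, Bm, C#m, D, E, F#m, G#dim. A–C#–E = A, G#–B–D = G#dim, D–F#–A = D, C#–E–G# = C#m and E–G#–B = E are all diatonic. A–C–E is not: scale degree 1 in A major carries A (I). In A minor the chord on that degree is Am, so here it functions as i, borrowed from the parallel minor. But D–F–A is foreign: the diatonic IV on degree 4 is D, whereas Dm comes from A minor. It is labeled iv.

i, iv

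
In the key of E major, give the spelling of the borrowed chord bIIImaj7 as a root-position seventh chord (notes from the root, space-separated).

G B D F#

bIIImaj7 is built on the lowered scale degree 3. In E major degree 3 is G#; lowered it becomes G. Building the major-seventh chord from the parallel minor on G: G–B–D–F#.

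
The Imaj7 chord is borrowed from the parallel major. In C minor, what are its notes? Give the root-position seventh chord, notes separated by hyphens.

Imaj7 is built on scale degree 1, which is C in both C minor and its parallel. Stacking thirds in C major on C gives C–E–G–B.

C-E-G-B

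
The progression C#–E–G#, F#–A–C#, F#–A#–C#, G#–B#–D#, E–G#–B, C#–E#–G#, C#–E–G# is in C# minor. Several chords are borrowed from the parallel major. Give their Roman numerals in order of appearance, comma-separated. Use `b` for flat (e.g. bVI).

IV, I

In C# minor (with V from harmonic minor) the diatonic chords are C#m, D#dim, E, F#m, G#, A, B. Of the given chords, C#–E–G# = C#m, F#–A–C# = F#m, G#–B#–D# = G# and E–G#–B = E are diatonic. F#–A#–C# doesn't fit — on degree 4 C# minor would have F#m (iv). F# is the degree-4 chord of C# major, so it is the borrowed IV. C#–E#–G# is not: scale degree 1 in C# minor carries C#m (i). In C# major the chord on that degree is C#, so here it functions as I, borrowed from the parallel major.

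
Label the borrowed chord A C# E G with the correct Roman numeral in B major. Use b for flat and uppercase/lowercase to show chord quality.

bVII7

A is the lowered form of scale degree 7 in B major (the diatonic degree 7 is A#). A–C#–E–G is a dominant-seventh chord — the form found in B minor, not the diatonic vii° (A#dim). Borrowed into B major it is written bVII7.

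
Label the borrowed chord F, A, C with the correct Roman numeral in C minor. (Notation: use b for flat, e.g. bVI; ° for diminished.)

The root F is the diatonic 4th degree of C minor; the borrowing shows in the chord quality. Diatonically C minor has Fm (iv) on that degree; F–A–C is instead the major chord native to C major, so it takes the label IV.

IV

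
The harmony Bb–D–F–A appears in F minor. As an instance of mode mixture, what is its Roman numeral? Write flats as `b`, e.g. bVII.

Bb is scale degree 4 in F minor. The diatonic chord on degree 4 would be Bbm (iv), but Bb–D–F–A is the major-seventh chord from F major. As a borrowed chord it is labeled IVmaj7.

IVmaj7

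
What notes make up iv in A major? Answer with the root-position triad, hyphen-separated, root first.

The root, D, is scale degree 4 — the same note in A major and A minor; only the chord quality changes. Building the minor chord from the parallel minor on D: D–F–A.

D-F-A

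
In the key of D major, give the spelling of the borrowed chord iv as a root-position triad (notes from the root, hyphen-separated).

G-Bb-D

The root, G, is scale degree 4 — the same note in D major and D minor; only the chord quality changes. In D minor the chord on G is G–Bb–D.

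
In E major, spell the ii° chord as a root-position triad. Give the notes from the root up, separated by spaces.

The root, F#, is scale degree 2 — the same note in E major and E minor; only the chord quality changes. In E minor the chord on F# is F#–A–C.

F# A C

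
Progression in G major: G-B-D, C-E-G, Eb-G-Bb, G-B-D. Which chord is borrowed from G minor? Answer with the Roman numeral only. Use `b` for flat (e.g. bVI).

G major has the diatonic set G, Am, Bm, C, D, Em, F#dim. G–B–D = G and C–E–G = C both belong to that set. But Eb–G–Bb is foreign: the diatonic vi on degree 6 is Em, whereas Eb comes from G minor. It is labeled bVI.

bVI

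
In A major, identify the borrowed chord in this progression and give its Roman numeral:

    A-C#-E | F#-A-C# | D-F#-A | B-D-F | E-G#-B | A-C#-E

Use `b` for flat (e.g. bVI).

In A major the diatonic chords are A, Bm, C#m, D, E, F#m, G#dim. Of the given chords, A–C#–E = A, F#–A–C# = F#m, D–F#–A = D and E–G#–B = E are diatonic. B–D–F doesn't fit — on degree 2 A major would have Bm (ii). Bdim is the degree-2 chord of A minor, so it is the borrowed ii°.

ii°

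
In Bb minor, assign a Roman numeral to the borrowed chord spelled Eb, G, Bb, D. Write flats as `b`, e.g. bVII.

Eb is scale degree 4 in Bb minor. Diatonically Bb minor has Ebm (iv) on that degree; Eb–G–Bb–D is instead the major-seventh chord native to Bb major, so it takes the label IVmaj7.

IVmaj7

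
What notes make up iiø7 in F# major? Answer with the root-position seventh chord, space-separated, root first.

G# B D F#

The root, G#, is scale degree 2 — the same note in F# major and F# minor; only the chord quality changes. Building the half-diminished-seventh chord from the parallel minor on G#: G#–B–D–F#.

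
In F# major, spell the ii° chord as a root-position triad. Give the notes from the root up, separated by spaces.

ii° is built on scale degree 2, which is G# in both F# major and its parallel. Stacking thirds in F# minor on G# gives G#–B–D.

G# B D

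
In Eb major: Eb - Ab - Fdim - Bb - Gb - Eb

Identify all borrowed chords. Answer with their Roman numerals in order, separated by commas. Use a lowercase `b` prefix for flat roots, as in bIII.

ii°, bIII

In Eb major the diatonic chords are Eb, Fm, Gm, Ab, Bb, Cm, Ddim. Of the given chords, Eb, Ab and Bb are diatonic. Fdim (F–Ab–Cb) doesn't fit — on degree 2 Eb major would have Fm (ii). Fdim is the degree-2 chord of Eb minor, so it is the borrowed ii°. Gb (Gb–Bb–Db) doesn't fit — on degree 3 Eb major would have Gm (iii). Gb is the degree-3 chord of Eb minor, so it is the borrowed bIII.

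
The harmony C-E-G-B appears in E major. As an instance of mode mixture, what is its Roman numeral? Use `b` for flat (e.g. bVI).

C is the lowered form of scale degree 6 in E major (the diatonic degree 6 is C#). The diatonic chord on degree 6 would be C#m (vi), but C–E–G–B is the major-seventh chord from E minor. As a borrowed chord it is labeled bVImaj7.

bVImaj7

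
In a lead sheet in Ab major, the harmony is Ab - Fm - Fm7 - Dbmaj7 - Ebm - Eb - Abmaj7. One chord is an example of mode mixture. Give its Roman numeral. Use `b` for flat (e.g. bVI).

The diatonic triads in Ab major are Ab, Bbm, Cm, Db, Eb, Fm, Gdim. Ab, Fm, Fm7, Dbmaj7, Eb and Abmaj7 are all diatonic. Ebm (Eb–Gb–Bb) doesn't fit — on degree 5 Ab major would have Eb (V). Ebm is the degree-5 chord of Ab minor, so it is the borrowed v.

v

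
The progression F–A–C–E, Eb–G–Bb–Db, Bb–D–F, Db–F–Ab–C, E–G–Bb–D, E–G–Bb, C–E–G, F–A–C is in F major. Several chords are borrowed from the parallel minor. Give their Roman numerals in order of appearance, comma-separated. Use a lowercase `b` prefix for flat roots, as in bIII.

bVII7, bVImaj7

The diatonic triads in F major are F, Gm, Am, Bb, C, Dm, Edim. F–A–C–E = Fmaj7, Bb–D–F = Bb, E–G–Bb–D = Em7b5, E–G–Bb = Edim, C–E–G = C and F–A–C = F are all diatonic. Eb–G–Bb–Db is not: scale degree 7 in F major carries Edim (vii°). In F minor the chord on that degree is Eb7, so here it functions as bVII7, borrowed from the parallel minor. But Db–F–Ab–C is foreign: the diatonic vi on degree 6 is Dm, whereas Dbmaj7 comes from F minor. It is labeled bVImaj7.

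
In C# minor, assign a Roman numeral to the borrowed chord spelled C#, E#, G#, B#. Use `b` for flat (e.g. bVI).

The root C# is the diatonic 1st degree of C# minor; the borrowing shows in the chord quality. C#–E#–G#–B# is a major-seventh chord — the form found in C# major, not the diatonic i (C#m). Borrowed into C# minor it is written Imaj7.

Imaj7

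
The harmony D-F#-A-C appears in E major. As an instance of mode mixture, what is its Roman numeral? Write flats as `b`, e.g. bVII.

bVII7

D is the lowered form of scale degree 7 in E major (the diatonic degree 7 is D#). D–F#–A–C is a dominant-seventh chord — the form found in E minor, not the diatonic vii° (D#dim). Borrowed into E major it is written bVII7.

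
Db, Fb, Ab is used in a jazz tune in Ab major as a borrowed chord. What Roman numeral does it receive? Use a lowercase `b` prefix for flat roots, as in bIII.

Db is scale degree 4 in Ab major. Diatonically Ab major has Db (IV) on that degree; Db–Fb–Ab is instead the minor chord native to Ab minor, so it takes the label iv.

iv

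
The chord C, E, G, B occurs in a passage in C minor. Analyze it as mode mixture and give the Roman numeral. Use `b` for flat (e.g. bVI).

The root C is the diatonic 1st degree of C minor; the borrowing shows in the chord quality. C–E–G–B is a major-seventh chord — the form found in C major, not the diatonic i (Cm). Borrowed into C minor it is written Imaj7.

Imaj7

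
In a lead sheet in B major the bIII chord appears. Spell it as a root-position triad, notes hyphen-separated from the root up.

bIII is built on the lowered scale degree 3. In B major degree 3 is D#; lowered it becomes D. Building the major chord from the parallel minor on D: D–F#–A.

D-F#-A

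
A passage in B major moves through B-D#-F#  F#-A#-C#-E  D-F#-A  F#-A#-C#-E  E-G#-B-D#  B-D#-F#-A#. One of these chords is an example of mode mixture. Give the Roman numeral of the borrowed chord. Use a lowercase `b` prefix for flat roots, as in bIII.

bIII

The diatonic triads in B major are B, C#m, D#m, E, F#, G#m, A#dim. Of the given chords, B–D#–F# = B, F#–A#–C#–E = F#7, E–G#–B–D# = Emaj7 and B–D#–F#–A# = Bmaj7 are diatonic. D–F#–A doesn't fit — on degree 3 B major would have D#m (iii). D is the degree-3 chord of B minor, so it is the borrowed bIII.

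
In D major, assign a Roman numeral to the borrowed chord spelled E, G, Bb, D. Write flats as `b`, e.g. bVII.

iiø7

E is scale degree 2 in D major. E–G–Bb–D is a half-diminished-seventh chord — the form found in D minor, not the diatonic ii (Em). Borrowed into D major it is written iiø7.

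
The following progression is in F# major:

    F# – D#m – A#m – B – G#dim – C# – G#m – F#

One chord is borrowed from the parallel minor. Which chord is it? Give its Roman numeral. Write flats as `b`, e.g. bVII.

ii°

F# major has the diatonic set F#, G#m, A#m, B, C#, D#m, E#dim. Of the given chords, F#, D#m, A#m, B, C# and G#m are diatonic. But G#dim (G#–B–D) is foreign: the diatonic ii on degree 2 is G#m, whereas G#dim comes from F# minor. It is labeled ii°.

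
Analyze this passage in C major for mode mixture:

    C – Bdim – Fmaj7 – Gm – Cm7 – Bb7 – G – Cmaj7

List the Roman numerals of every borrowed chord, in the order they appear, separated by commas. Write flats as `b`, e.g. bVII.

v, i7, bVII7

In C major the diatonic chords are C, Dm, Em, F, G, Am, Bdim. C, Bdim, Fmaj7, G and Cmaj7 are all diatonic. But Gm (G–Bb–D) is foreign: the diatonic V on degree 5 is G, whereas Gm comes from C minor. It is labeled v. Cm7 (C–Eb–G–Bb) is not: scale degree 1 in C major carries C (I). In C minor the chord on that degree is Cm7, so here it functions as i7, borrowed from the parallel minor. Bb7 (Bb–D–F–Ab) is not: scale degree 7 in C major carries Bdim (vii°). In C minor the chord on that degree is Bb7, so here it functions as bVII7, borrowed from the parallel minor.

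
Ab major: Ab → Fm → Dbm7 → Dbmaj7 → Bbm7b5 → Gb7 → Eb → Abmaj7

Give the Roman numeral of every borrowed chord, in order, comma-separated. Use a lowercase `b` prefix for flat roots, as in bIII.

iv7, iiø7, bVII7

Ab major has the diatonic set Ab, Bbm, Cm, Db, Eb, Fm, Gdim. Ab, Fm, Dbmaj7, Eb and Abmaj7 are all diatonic. But Dbm7 (Db–Fb–Ab–Cb) is foreign: the diatonic IV on degree 4 is Db, whereas Dbm7 comes from Ab minor. It is labeled iv7. Bbm7b5 (Bb–Db–Fb–Ab) doesn't fit — on degree 2 Ab major would have Bbm (ii). Bbm7b5 is the degree-2 chord of Ab minor, so it is the borrowed iiø7. But Gb7 (Gb–Bb–Db–Fb) is foreign: the diatonic vii° on degree 7 is Gdim, whereas Gb7 comes from Ab minor. It is labeled bVII7.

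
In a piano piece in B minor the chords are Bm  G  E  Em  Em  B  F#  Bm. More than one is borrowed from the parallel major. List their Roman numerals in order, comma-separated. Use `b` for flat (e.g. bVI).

The diatonic triads in B minor (with V from harmonic minor) are Bm, C#dim, D, Em, F#, G, A. Of the given chords, Bm, G, Em and F# are diatonic. E (E–G#–B) is not: scale degree 4 in B minor carries Em (iv). In B major the chord on that degree is E, so here it functions as IV, borrowed from the parallel major. But B (B–D#–F#) is foreign: the diatonic i on degree 1 is Bm, whereas B comes from B major. It is labeled I.

IV, I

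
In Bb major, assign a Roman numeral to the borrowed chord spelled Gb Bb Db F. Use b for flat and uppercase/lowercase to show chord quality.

bVImaj7

In Bb major scale degree 6 is G; Gb is its lowered form, from Bb minor. The diatonic chord on degree 6 would be Gm (vi), but Gb–Bb–Db–F is the major-seventh chord from Bb minor. As a borrowed chord it is labeled bVImaj7.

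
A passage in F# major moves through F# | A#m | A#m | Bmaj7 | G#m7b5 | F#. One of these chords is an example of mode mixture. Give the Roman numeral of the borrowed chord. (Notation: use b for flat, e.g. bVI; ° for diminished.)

The diatonic triads in F# major are F#, G#m, A#m, B, C#, D#m, E#dim. F#, A#m and Bmaj7 are all diatonic. G#m7b5 (G#–B–D–F#) doesn't fit — on degree 2 F# major would have G#m (ii). G#m7b5 is the degree-2 chord of F# minor, so it is the borrowed iiø7.

iiø7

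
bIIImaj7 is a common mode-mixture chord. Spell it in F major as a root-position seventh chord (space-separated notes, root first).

The root of bIIImaj7 is the lowered 3rd degree: A becomes Ab. Building the major-seventh chord from the parallel minor on Ab: Ab–C–Eb–G.

Ab C Eb G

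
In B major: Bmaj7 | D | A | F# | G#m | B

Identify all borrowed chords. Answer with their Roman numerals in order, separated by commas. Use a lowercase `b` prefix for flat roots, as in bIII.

bIII, bVII

The diatonic triads in B major are B, C#m, D#m, E, F#, G#m, A#dim. Of the given chords, Bmaj7, F#, G#m and B are diatonic. D (D–F#–A) is not: scale degree 3 in B major carries D#m (iii). In B minor the chord on that degree is D, so here it functions as bIII, borrowed from the parallel minor. A (A–C#–E) is not: scale degree 7 in B major carries A#dim (vii°). In B minor the chord on that degree is A, so here it functions as bVII, borrowed from the parallel minor.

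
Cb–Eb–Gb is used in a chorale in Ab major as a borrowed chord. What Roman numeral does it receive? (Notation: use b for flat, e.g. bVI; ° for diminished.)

In Ab major scale degree 3 is C; Cb is its lowered form, from Ab minor. Diatonically Ab major has Cm (iii) on that degree; Cb–Eb–Gb is instead the major chord native to Ab minor, so it takes the label bIII.

bIII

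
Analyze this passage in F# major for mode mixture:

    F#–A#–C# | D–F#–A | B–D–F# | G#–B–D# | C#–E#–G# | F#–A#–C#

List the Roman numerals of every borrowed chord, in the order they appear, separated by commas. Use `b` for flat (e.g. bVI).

bVI, iv

F# major has the diatonic set F#, G#m, A#m, B, C#, D#m, E#dim. F#–A#–C# = F#, G#–B–D# = G#m and C#–E#–G# = C# are all diatonic. D–F#–A doesn't fit — on degree 6 F# major would have D#m (vi). D is the degree-6 chord of F# minor, so it is the borrowed bVI. But B–D–F# is foreign: the diatonic IV on degree 4 is B, whereas Bm comes from F# minor. It is labeled iv.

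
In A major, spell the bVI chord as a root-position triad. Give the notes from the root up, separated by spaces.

F A C

bVI is built on the lowered scale degree 6. In A major degree 6 is F#; lowered it becomes F. Stacking thirds in A minor on F gives F–A–C.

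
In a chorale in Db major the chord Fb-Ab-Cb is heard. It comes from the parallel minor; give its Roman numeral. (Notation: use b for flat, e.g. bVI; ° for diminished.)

In Db major scale degree 3 is F; Fb is its lowered form, from Db minor. The diatonic chord on degree 3 would be Fm (iii), but Fb–Ab–Cb is the major chord from Db minor. As a borrowed chord it is labeled bIII.

bIII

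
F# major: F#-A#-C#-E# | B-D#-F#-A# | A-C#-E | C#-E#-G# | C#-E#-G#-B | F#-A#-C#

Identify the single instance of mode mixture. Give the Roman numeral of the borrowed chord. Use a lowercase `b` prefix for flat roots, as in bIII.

bIII

The diatonic triads in F# major are F#, G#m, A#m, B, C#, D#m, E#dim. Of the given chords, F#–A#–C#–E# = F#maj7, B–D#–F#–A# = Bmaj7, C#–E#–G# = C#, C#–E#–G#–B = C#7 and F#–A#–C# = F# are diatonic. A–C#–E is not: scale degree 3 in F# major carries A#m (iii). In F# minor the chord on that degree is A, so here it functions as bIII, borrowed from the parallel minor.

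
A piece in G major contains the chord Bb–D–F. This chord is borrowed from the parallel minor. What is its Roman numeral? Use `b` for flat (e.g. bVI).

The root Bb is the lowered 3rd scale degree — diatonically G major has B there. Bb–D–F is a major chord — the form found in G minor, not the diatonic iii (Bm). Borrowed into G major it is written bIII.

bIII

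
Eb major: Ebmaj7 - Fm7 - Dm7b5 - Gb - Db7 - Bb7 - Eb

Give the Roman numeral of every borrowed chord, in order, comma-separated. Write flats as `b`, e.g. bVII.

bIII, bVII7

The diatonic triads in Eb major are Eb, Fm, Gm, Ab, Bb, Cm, Ddim. Ebmaj7, Fm7, Dm7b5, Bb7 and Eb are all diatonic. Gb (Gb–Bb–Db) is not: scale degree 3 in Eb major carries Gm (iii). In Eb minor the chord on that degree is Gb, so here it functions as bIII, borrowed from the parallel minor. Db7 (Db–F–Ab–Cb) is not: scale degree 7 in Eb major carries Ddim (vii°). In Eb minor the chord on that degree is Db7, so here it functions as bVII7, borrowed from the parallel minor.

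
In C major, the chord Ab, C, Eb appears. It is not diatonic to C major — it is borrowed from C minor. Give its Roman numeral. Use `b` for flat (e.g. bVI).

Ab is the lowered form of scale degree 6 in C major (the diatonic degree 6 is A). Ab–C–Eb is a major chord — the form found in C minor, not the diatonic vi (Am). Borrowed into C major it is written bVI.

bVI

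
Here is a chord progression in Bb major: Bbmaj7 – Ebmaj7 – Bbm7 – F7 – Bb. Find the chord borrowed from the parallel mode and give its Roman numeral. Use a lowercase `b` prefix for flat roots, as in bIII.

i7

Bb major has the diatonic set Bb, Cm, Dm, Eb, F, Gm, Adim. Bbmaj7, Ebmaj7, F7 and Bb all belong to that set. But Bbm7 (Bb–Db–F–Ab) is foreign: the diatonic I on degree 1 is Bb, whereas Bbm7 comes from Bb minor. It is labeled i7.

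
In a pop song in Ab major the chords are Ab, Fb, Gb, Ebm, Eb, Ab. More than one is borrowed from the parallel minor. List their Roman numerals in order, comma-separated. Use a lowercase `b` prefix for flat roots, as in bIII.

bVI, bVII, v

In Ab major the diatonic chords are Ab, Bbm, Cm, Db, Eb, Fm, Gdim. Of the given chords, Ab and Eb are diatonic. But Fb (Fb–Ab–Cb) is foreign: the diatonic vi on degree 6 is Fm, whereas Fb comes from Ab minor. It is labeled bVI. But Gb (Gb–Bb–Db) is foreign: the diatonic vii° on degree 7 is Gdim, whereas Gb comes from Ab minor. It is labeled bVII. Ebm (Eb–Gb–Bb) is not: scale degree 5 in Ab major carries Eb (V). In Ab minor the chord on that degree is Ebm, so here it functions as v, borrowed from the parallel minor.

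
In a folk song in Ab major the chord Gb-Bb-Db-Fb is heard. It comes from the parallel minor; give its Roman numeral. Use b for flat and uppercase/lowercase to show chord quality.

Gb is the lowered form of scale degree 7 in Ab major (the diatonic degree 7 is G). Gb–Bb–Db–Fb is a dominant-seventh chord — the form found in Ab minor, not the diatonic vii° (Gdim). Borrowed into Ab major it is written bVII7.

bVII7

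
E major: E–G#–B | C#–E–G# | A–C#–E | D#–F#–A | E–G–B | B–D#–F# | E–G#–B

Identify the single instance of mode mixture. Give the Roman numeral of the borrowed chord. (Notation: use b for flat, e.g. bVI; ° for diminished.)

i

The diatonic triads in E major are E, F#m, G#m, A, B, C#m, D#dim. E–G#–B = E, C#–E–G# = C#m, A–C#–E = A, D#–F#–A = D#dim and B–D#–F# = B all belong to that set. E–G–B doesn't fit — on degree 1 E major would have E (I). Em is the degree-1 chord of E minor, so it is the borrowed i.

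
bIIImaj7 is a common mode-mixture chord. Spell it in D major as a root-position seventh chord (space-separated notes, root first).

F A C E

Scale degree 3 in D major is F#. bIIImaj7 uses the lowered form, F, taken from D minor. In D minor the chord on F is F–A–C–E.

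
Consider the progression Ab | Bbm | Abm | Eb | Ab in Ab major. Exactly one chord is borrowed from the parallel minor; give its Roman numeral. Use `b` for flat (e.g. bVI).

In Ab major the diatonic chords are Ab, Bbm, Cm, Db, Eb, Fm, Gdim. Ab, Bbm and Eb are all diatonic. Abm (Ab–Cb–Eb) is not: scale degree 1 in Ab major carries Ab (I). In Ab minor the chord on that degree is Abm, so here it functions as i, borrowed from the parallel minor.

i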